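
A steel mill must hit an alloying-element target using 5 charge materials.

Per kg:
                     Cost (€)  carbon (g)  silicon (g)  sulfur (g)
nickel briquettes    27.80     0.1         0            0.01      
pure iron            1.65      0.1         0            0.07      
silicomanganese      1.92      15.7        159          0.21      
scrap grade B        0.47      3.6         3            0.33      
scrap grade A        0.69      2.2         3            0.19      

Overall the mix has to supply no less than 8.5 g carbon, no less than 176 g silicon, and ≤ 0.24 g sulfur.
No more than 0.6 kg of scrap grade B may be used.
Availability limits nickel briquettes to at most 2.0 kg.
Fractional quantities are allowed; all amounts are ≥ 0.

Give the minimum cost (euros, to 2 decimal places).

€2.13

Treat it as an LP. Let x1 = kg of nickel briquettes, x2 = kg of pure iron, x3 = kg of silicomanganese, x4 = kg of scrap grade B, x5 = kg of scrap grade A.
Minimise 27.8x1 + 1.65x2 + 1.92x3 + 0.47x4 + 0.69x5 s.t.:
  0.1x1 + 0.1x2 + 15.7x3 + 3.6x4 + 2.2x5 ≥ 8.5   (carbon)
  159x3 + 3x4 + 3x5 ≥ 176   (silicon)
  0.01x1 + 0.07x2 + 0.21x3 + 0.33x4 + 0.19x5 ≤ 0.24   (sulfur)
  x4 ≤ 0.6
  x1 ≤ 2
  x1, x2, x3, x4, x5 ≥ 0.
At the optimum only silicomanganese is positive (nickel briquettes, pure iron, scrap grade B, scrap grade A = 0). The silicon requirement is met with equality.
Solving gives x3 = 1.107.
Hence cost = 1.92·1.107 = €2.1254.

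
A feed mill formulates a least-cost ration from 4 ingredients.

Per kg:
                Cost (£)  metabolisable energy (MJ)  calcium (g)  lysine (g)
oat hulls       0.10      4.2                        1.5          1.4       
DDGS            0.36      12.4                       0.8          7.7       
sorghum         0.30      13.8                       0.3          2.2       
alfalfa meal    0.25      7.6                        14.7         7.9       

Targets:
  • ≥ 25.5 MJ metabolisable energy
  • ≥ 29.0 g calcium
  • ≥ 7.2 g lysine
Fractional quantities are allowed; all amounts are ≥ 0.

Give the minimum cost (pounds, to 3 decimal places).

£0.720

Let x1 = kg of oat hulls, x2 = kg of DDGS, x3 = kg of sorghum, x4 = kg of alfalfa meal.
min 0.1x1 + 0.36x2 + 0.3x3 + 0.25x4 s.t.:
  4.2x1 + 12.4x2 + 13.8x3 + 7.6x4 ≥ 25.5   (metabolisable energy)
  1.5x1 + 0.8x2 + 0.3x3 + 14.7x4 ≥ 29   (calcium)
  1.4x1 + 7.7x2 + 2.2x3 + 7.9x4 ≥ 7.2   (lysine)
  x1, x2, x3, x4 ≥ 0.
At the optimum only sorghum, alfalfa meal are positive (oat hulls, DDGS = 0). Binding constraints: metabolisable energy and calcium.
Solving gives x3 = 0.77, x4 = 1.957.
Objective = 0.3·0.77 + 0.25·1.957 = 0.72025.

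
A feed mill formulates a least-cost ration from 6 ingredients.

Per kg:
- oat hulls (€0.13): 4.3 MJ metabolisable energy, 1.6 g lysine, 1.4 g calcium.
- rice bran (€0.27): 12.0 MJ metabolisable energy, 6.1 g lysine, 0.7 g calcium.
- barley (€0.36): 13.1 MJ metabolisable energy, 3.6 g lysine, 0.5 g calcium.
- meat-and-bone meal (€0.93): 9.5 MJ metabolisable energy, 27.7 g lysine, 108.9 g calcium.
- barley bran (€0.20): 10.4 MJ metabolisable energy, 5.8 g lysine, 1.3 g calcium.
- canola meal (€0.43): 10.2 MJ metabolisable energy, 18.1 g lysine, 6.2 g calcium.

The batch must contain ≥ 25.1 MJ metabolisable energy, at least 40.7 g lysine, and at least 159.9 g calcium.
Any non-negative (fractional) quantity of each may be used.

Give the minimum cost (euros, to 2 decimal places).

€1.57

Treat it as an LP. Let x1 = kg of oat hulls, x2 = kg of rice bran, x3 = kg of barley, x4 = kg of meat-and-bone meal, x5 = kg of barley bran, x6 = kg of canola meal.
min 0.13x1 + 0.27x2 + 0.36x3 + 0.93x4 + 0.2x5 + 0.43x6 subject to:
  4.3x1 + 12x2 + 13.1x3 + 9.5x4 + 10.4x5 + 10.2x6 ≥ 25.1   (metabolisable energy)
  1.6x1 + 6.1x2 + 3.6x3 + 27.7x4 + 5.8x5 + 18.1x6 ≥ 40.7   (lysine)
  1.4x1 + 0.7x2 + 0.5x3 + 108.9x4 + 1.3x5 + 6.2x6 ≥ 159.9   (calcium)
  x1, x2, x3, x4, x5, x6 ≥ 0.
The optimal basis is {meat-and-bone meal, barley bran}; oat hulls, rice bran, barley, canola meal drop out. Binding constraints: metabolisable energy and calcium.
Optimal quantities: meat-and-bone meal = 1.455 kg, barley bran = 1.084 kg.
Cost = 0.93·1.455 + 0.2·1.084 = 1.5700.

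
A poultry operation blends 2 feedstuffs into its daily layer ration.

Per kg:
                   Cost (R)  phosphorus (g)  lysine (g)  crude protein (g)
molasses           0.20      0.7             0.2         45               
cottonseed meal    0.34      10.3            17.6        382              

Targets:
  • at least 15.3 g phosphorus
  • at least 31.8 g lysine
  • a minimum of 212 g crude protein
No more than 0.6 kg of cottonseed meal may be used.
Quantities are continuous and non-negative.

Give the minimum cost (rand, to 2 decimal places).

R21.44

Treat it as an LP. Let x1 = kg of molasses, x2 = kg of cottonseed meal.
min 0.2x1 + 0.34x2 subject to:
  0.7x1 + 10.3x2 ≥ 15.3   (phosphorus)
  0.2x1 + 17.6x2 ≥ 31.8   (lysine)
  45x1 + 382x2 ≥ 212   (crude protein)
  x2 ≤ 0.6
  x1, x2 ≥ 0.
Both inputs are positive at the optimum. There the lysine and the cottonseed meal cap constraints are tight.
So molasses = 106.2 kg, cottonseed meal = 0.6 kg.
Total cost: 0.2·106.2 + 0.34·0.6 = 21.4440.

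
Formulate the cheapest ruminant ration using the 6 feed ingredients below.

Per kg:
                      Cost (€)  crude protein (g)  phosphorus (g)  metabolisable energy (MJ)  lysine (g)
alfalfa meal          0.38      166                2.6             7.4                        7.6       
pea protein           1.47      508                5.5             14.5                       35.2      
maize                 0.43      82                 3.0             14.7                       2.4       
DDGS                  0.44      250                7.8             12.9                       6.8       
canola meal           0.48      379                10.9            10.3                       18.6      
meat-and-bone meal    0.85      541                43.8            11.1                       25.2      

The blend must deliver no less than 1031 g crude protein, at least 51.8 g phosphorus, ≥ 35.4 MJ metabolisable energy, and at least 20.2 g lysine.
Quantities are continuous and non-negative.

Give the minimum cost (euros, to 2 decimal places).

Let x1 = kg of alfalfa meal, x2 = kg of pea protein, x3 = kg of maize, x4 = kg of DDGS, x5 = kg of canola meal, x6 = kg of meat-and-bone meal.
min 0.38x1 + 1.47x2 + 0.43x3 + 0.44x4 + 0.48x5 + 0.85x6 s.t.:
  166x1 + 508x2 + 82x3 + 250x4 + 379x5 + 541x6 ≥ 1031   (crude protein)
  2.6x1 + 5.5x2 + 3x3 + 7.8x4 + 10.9x5 + 43.8x6 ≥ 51.8   (phosphorus)
  7.4x1 + 14.5x2 + 14.7x3 + 12.9x4 + 10.3x5 + 11.1x6 ≥ 35.4   (metabolisable energy)
  7.6x1 + 35.2x2 + 2.4x3 + 6.8x4 + 18.6x5 + 25.2x6 ≥ 20.2   (lysine)
  x1, x2, x3, x4, x5, x6 ≥ 0.
The minimum-cost mix takes nothing from alfalfa meal, pea protein, maize — only DDGS, canola meal, meat-and-bone meal. The crude protein, phosphorus, metabolisable energy requirements are met with equality.
Optimal quantities: DDGS = 1.651 kg, canola meal = 0.563 kg, meat-and-bone meal = 0.7486 kg.
Objective = 0.44·1.651 + 0.48·0.563 + 0.85·0.7486 = 1.6330.

€1.63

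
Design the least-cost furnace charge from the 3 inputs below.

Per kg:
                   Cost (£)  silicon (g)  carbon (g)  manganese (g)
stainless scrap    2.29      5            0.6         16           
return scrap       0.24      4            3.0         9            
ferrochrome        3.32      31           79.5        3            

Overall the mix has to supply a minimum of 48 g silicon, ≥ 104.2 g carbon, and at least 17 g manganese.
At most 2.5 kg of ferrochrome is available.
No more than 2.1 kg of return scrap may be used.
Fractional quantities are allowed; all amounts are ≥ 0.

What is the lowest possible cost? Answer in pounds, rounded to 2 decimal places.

Set it up as a linear program. Let x1 = kg of stainless scrap, x2 = kg of return scrap, x3 = kg of ferrochrome.
Minimise 2.29x1 + 0.24x2 + 3.32x3 with:
  5x1 + 4x2 + 31x3 ≥ 48   (silicon)
  0.6x1 + 3x2 + 79.5x3 ≥ 104.2   (carbon)
  16x1 + 9x2 + 3x3 ≥ 17   (manganese)
  x3 ≤ 2.5
  x2 ≤ 2.1
  x1, x2, x3 ≥ 0.
At the optimum only return scrap, ferrochrome are positive (stainless scrap = 0). The silicon and the return scrap cap requirements are met with equality.
Optimal quantities: return scrap = 2.1 kg, ferrochrome = 1.27742 kg.
Objective = 0.24·2.1 + 3.32·1.27742 = 4.74503.

£4.75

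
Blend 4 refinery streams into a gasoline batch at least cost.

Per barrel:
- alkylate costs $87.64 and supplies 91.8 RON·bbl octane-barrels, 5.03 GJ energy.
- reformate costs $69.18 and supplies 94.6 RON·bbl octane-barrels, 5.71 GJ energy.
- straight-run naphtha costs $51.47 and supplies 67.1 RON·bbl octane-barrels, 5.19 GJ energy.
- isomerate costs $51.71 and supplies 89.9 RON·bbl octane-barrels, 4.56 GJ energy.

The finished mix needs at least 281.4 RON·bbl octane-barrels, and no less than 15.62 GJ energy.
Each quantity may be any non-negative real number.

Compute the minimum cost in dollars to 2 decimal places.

$171.56

This is a linear program. Let x1 = barrels of alkylate, x2 = barrels of reformate, x3 = barrels of straight-run naphtha, x4 = barrels of isomerate.
min 87.64x1 + 69.18x2 + 51.47x3 + 51.71x4 s.t.:
  91.8x1 + 94.6x2 + 67.1x3 + 89.9x4 ≥ 281.4   (octane-barrels)
  5.03x1 + 5.71x2 + 5.19x3 + 4.56x4 ≥ 15.62   (energy)
  x1, x2, x3, x4 ≥ 0.
The optimal basis is {straight-run naphtha, isomerate}; alkylate, reformate drop out. Binding constraints: octane-barrels and energy.
Solving gives x3 = 0.753737, x4 = 2.56757.
Hence cost = 51.47·0.753737 + 51.71·2.56757 = $171.5639.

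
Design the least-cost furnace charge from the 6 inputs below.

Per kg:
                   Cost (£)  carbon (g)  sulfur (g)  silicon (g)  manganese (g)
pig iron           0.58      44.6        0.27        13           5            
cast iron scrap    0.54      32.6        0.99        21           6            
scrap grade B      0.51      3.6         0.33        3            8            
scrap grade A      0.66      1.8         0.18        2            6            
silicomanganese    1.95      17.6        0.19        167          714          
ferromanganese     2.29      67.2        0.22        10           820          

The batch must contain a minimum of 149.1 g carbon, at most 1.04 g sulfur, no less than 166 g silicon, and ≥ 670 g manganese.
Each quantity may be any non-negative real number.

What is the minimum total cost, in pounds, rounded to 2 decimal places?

Let x1 = kg of pig iron, x2 = kg of cast iron scrap, x3 = kg of scrap grade B, x4 = kg of scrap grade A, x5 = kg of silicomanganese, x6 = kg of ferromanganese.
min 0.58x1 + 0.54x2 + 0.51x3 + 0.66x4 + 1.95x5 + 2.29x6 s.t.:
  44.6x1 + 32.6x2 + 3.6x3 + 1.8x4 + 17.6x5 + 67.2x6 ≥ 149.1   (carbon)
  0.27x1 + 0.99x2 + 0.33x3 + 0.18x4 + 0.19x5 + 0.22x6 ≤ 1.04   (sulfur)
  13x1 + 21x2 + 3x3 + 2x4 + 167x5 + 10x6 ≥ 166   (silicon)
  5x1 + 6x2 + 8x3 + 6x4 + 714x5 + 820x6 ≥ 670   (manganese)
  x1, x2, x3, x4, x5, x6 ≥ 0.
The optimal basis is {pig iron, silicomanganese, ferromanganese}; cast iron scrap, scrap grade B, scrap grade A drop out. There the carbon, silicon, manganese constraints are tight.
Solving gives x1 = 2.84, x5 = 0.7649, x6 = 0.1337.
Hence cost = 0.58·2.84 + 1.95·0.7649 + 2.29·0.1337 = £3.4449.

£3.44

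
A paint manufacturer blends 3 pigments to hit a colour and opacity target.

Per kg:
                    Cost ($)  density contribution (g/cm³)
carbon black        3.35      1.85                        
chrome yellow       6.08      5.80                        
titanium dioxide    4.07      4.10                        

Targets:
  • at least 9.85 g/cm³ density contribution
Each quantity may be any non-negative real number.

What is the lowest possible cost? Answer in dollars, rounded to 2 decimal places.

Treat it as an LP. Let x1 = kg of carbon black, x2 = kg of chrome yellow, x3 = kg of titanium dioxide.
Minimise 3.35x1 + 6.08x2 + 4.07x3 s.t.:
  1.85x1 + 5.8x2 + 4.1x3 ≥ 9.85   (density contribution)
  x1, x2, x3 ≥ 0.
The cheapest feasible vertex uses only titanium dioxide; carbon black, chrome yellow are not used. The density contribution requirement is met with equality.
That vertex is x3 = 2.402.
Objective = 4.07·2.402 = 9.7761.

$9.78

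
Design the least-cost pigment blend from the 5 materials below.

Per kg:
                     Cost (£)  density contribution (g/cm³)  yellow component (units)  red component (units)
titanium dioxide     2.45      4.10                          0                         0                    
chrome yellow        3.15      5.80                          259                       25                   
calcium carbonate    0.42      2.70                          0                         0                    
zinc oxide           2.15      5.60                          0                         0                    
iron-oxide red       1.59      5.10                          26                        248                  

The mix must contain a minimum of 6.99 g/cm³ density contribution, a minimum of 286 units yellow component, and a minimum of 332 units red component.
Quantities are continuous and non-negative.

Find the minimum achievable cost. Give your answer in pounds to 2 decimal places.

£5.06

Let x1 = kg of titanium dioxide, x2 = kg of chrome yellow, x3 = kg of calcium carbonate, x4 = kg of zinc oxide, x5 = kg of iron-oxide red.
min 2.45x1 + 3.15x2 + 0.42x3 + 2.15x4 + 1.59x5 subject to:
  4.1x1 + 5.8x2 + 2.7x3 + 5.6x4 + 5.1x5 ≥ 6.99   (density contribution)
  259x2 + 26x5 ≥ 286   (yellow component)
  25x2 + 248x5 ≥ 332   (red component)
  x1, x2, x3, x4, x5 ≥ 0.
At the optimum only chrome yellow, iron-oxide red are positive (titanium dioxide, calcium carbonate, zinc oxide = 0). The yellow component and red component requirements are met with equality.
So chrome yellow = 0.9798 kg, iron-oxide red = 1.24 kg.
Cost = 3.15·0.9798 + 1.59·1.24 = 5.0580.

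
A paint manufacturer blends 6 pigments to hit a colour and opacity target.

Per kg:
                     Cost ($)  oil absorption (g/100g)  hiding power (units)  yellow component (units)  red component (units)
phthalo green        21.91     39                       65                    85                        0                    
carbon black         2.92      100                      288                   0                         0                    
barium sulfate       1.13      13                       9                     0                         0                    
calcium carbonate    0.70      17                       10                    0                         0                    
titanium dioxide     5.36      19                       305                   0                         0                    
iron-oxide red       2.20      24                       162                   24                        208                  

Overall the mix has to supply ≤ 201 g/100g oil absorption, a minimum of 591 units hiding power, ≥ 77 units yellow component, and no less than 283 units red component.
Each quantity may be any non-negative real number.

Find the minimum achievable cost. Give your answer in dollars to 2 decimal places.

$7.78

Set it up as a linear program. Let x1 = kg of phthalo green, x2 = kg of carbon black, x3 = kg of barium sulfate, x4 = kg of calcium carbonate, x5 = kg of titanium dioxide, x6 = kg of iron-oxide red.
Minimise 21.91x1 + 2.92x2 + 1.13x3 + 0.7x4 + 5.36x5 + 2.2x6 subject to:
  39x1 + 100x2 + 13x3 + 17x4 + 19x5 + 24x6 ≤ 201   (oil absorption)
  65x1 + 288x2 + 9x3 + 10x4 + 305x5 + 162x6 ≥ 591   (hiding power)
  85x1 + 24x6 ≥ 77   (yellow component)
  208x6 ≥ 283   (red component)
  x1, x2, x3, x4, x5, x6 ≥ 0.
At the optimum only carbon black, iron-oxide red are positive (phthalo green, barium sulfate, calcium carbonate, titanium dioxide = 0). Binding constraints: hiding power and yellow component.
So carbon black = 0.2474 kg, iron-oxide red = 3.208 kg.
Hence cost = 2.92·0.2474 + 2.2·3.208 = $7.7800.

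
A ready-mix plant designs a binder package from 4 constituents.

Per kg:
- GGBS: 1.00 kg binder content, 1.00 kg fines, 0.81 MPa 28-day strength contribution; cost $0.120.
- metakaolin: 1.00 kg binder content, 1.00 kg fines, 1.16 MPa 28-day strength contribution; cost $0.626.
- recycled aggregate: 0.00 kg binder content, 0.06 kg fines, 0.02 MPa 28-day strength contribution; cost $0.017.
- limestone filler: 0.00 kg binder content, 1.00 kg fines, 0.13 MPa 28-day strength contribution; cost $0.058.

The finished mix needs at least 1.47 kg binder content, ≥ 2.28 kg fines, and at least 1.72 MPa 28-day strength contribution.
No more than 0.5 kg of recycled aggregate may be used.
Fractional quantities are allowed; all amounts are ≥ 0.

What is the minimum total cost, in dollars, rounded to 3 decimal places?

$0.262

Let x1 = kg of GGBS, x2 = kg of metakaolin, x3 = kg of recycled aggregate, x4 = kg of limestone filler.
Minimise 0.12x1 + 0.626x2 + 0.017x3 + 0.058x4 with:
  1x1 + 1x2 ≥ 1.47   (binder content)
  1x1 + 1x2 + 0.06x3 + 1x4 ≥ 2.28   (fines)
  0.81x1 + 1.16x2 + 0.02x3 + 0.13x4 ≥ 1.72   (28-day strength contribution)
  x3 ≤ 0.5
  x1, x2, x3, x4 ≥ 0.
The optimal basis is {GGBS, limestone filler}; metakaolin, recycled aggregate drop out. Binding constraints: fines and 28-day strength contribution.
Solving gives x1 = 2.094, x4 = 0.1865.
Cost = 0.12·2.094 + 0.058·0.1865 = 0.26210.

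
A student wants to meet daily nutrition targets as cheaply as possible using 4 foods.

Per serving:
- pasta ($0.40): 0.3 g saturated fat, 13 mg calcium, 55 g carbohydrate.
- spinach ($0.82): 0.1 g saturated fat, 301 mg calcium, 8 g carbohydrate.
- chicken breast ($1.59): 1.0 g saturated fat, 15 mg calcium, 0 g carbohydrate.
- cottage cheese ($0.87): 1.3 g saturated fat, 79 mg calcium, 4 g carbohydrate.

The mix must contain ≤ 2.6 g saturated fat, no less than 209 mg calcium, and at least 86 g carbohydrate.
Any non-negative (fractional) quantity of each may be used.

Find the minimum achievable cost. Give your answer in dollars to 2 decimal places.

$1.11

This is a linear program. Let x1 = servings of pasta, x2 = servings of spinach, x3 = servings of chicken breast, x4 = servings of cottage cheese.
Minimise 0.4x1 + 0.82x2 + 1.59x3 + 0.87x4 s.t.:
  0.3x1 + 0.1x2 + 1x3 + 1.3x4 ≤ 2.6   (saturated fat)
  13x1 + 301x2 + 15x3 + 79x4 ≥ 209   (calcium)
  55x1 + 8x2 + 4x4 ≥ 86   (carbohydrate)
  x1, x2, x3, x4 ≥ 0.
The minimum-cost mix takes nothing from chicken breast, cottage cheese — only pasta, spinach. There the calcium and carbohydrate constraints are tight.
That vertex is x1 = 1.472, x2 = 0.6308.
Hence cost = 0.4·1.472 + 0.82·0.6308 = $1.1061.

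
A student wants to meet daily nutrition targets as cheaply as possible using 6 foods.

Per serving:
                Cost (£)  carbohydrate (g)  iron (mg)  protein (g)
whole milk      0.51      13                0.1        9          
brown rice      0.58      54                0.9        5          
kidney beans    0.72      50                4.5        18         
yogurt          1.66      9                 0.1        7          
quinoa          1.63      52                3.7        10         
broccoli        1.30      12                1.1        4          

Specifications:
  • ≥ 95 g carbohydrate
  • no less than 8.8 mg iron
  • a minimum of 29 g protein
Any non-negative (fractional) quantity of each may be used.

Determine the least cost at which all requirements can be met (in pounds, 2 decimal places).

Set it up as a linear program. Let x1 = servings of whole milk, x2 = servings of brown rice, x3 = servings of kidney beans, x4 = servings of yogurt, x5 = servings of quinoa, x6 = servings of broccoli.
Minimise 0.51x1 + 0.58x2 + 0.72x3 + 1.66x4 + 1.63x5 + 1.3x6 subject to:
  13x1 + 54x2 + 50x3 + 9x4 + 52x5 + 12x6 ≥ 95   (carbohydrate)
  0.1x1 + 0.9x2 + 4.5x3 + 0.1x4 + 3.7x5 + 1.1x6 ≥ 8.8   (iron)
  9x1 + 5x2 + 18x3 + 7x4 + 10x5 + 4x6 ≥ 29   (protein)
  x1, x2, x3, x4, x5, x6 ≥ 0.
The cheapest feasible vertex uses only kidney beans; whole milk, brown rice, yogurt, quinoa, broccoli are not used. The iron requirement is met with equality.
That vertex is x3 = 1.956.
Objective = 0.72·1.956 = 1.4083.

£1.41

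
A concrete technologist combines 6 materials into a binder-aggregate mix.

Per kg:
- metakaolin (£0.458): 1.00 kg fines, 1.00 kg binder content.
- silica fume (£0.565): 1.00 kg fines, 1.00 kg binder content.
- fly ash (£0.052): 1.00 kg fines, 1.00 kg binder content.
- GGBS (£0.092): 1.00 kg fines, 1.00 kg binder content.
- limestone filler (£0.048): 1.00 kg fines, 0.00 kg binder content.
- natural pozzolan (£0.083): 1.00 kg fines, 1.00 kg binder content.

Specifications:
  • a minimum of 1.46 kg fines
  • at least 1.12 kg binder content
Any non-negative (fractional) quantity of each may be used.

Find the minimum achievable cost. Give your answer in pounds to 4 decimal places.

£0.0746

Treat it as an LP. Let x1 = kg of metakaolin, x2 = kg of silica fume, x3 = kg of fly ash, x4 = kg of GGBS, x5 = kg of limestone filler, x6 = kg of natural pozzolan.
Minimize 0.458x1 + 0.565x2 + 0.052x3 + 0.092x4 + 0.048x5 + 0.083x6 subject to:
  1x1 + 1x2 + 1x3 + 1x4 + 1x5 + 1x6 ≥ 1.46   (fines)
  1x1 + 1x2 + 1x3 + 1x4 + 1x6 ≥ 1.12   (binder content)
  x1, x2, x3, x4, x5, x6 ≥ 0.
The cheapest feasible vertex uses only fly ash, limestone filler; metakaolin, silica fume, GGBS, natural pozzolan are not used. There the fines and binder content constraints are tight.
Solving gives x3 = 1.12, x5 = 0.34.
Objective = 0.052·1.12 + 0.048·0.34 = 0.074560.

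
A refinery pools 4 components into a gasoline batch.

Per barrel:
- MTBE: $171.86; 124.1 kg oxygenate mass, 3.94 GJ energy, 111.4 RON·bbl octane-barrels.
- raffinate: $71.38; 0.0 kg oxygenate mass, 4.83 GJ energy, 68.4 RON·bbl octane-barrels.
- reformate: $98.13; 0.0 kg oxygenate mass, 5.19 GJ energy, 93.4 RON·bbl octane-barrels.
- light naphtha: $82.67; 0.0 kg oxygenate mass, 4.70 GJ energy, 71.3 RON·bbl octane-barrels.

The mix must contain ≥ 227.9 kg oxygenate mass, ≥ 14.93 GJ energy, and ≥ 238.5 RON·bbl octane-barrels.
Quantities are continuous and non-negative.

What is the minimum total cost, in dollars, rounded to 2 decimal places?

Let x1 = barrels of MTBE, x2 = barrels of raffinate, x3 = barrels of reformate, x4 = barrels of light naphtha.
Minimise 171.86x1 + 71.38x2 + 98.13x3 + 82.67x4 s.t.:
  124.1x1 ≥ 227.9   (oxygenate mass)
  3.94x1 + 4.83x2 + 5.19x3 + 4.7x4 ≥ 14.93   (energy)
  111.4x1 + 68.4x2 + 93.4x3 + 71.3x4 ≥ 238.5   (octane-barrels)
  x1, x2, x3, x4 ≥ 0.
At the optimum only MTBE, raffinate are positive (reformate, light naphtha = 0). The oxygenate mass and energy requirements are met with equality.
That vertex is x1 = 1.8364, x2 = 1.5931.
Objective = 171.86·1.8364 + 71.38·1.5931 = 429.3192.

$429.32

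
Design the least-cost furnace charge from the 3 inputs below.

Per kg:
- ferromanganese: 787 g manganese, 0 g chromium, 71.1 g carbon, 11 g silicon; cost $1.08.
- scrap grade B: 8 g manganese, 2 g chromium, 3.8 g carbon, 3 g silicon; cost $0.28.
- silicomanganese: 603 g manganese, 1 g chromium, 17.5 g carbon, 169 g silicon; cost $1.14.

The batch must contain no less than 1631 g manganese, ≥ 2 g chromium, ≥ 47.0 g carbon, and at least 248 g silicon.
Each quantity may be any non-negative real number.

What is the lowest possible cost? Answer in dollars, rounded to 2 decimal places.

Let x1 = kg of ferromanganese, x2 = kg of scrap grade B, x3 = kg of silicomanganese.
min 1.08x1 + 0.28x2 + 1.14x3 s.t.:
  787x1 + 8x2 + 603x3 ≥ 1631   (manganese)
  2x2 + 1x3 ≥ 2   (chromium)
  71.1x1 + 3.8x2 + 17.5x3 ≥ 47   (carbon)
  11x1 + 3x2 + 169x3 ≥ 248   (silicon)
  x1, x2, x3 ≥ 0.
The optimal mix uses every input. The manganese, chromium, silicon requirements are met with equality.
Optimal quantities: ferromanganese = 0.9989 kg, scrap grade B = 0.3015 kg, silicomanganese = 1.397 kg.
Objective = 1.08·0.9989 + 0.28·0.3015 + 1.14·1.397 = 2.7558.

$2.76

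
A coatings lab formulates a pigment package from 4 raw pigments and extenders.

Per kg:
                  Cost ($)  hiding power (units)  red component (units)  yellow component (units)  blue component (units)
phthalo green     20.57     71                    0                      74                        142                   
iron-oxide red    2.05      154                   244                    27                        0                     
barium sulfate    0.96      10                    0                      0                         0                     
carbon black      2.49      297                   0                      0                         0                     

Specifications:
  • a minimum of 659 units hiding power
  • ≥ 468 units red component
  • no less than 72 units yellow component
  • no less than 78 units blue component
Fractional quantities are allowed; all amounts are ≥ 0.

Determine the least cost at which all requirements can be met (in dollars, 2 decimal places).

Set it up as a linear program. Let x1 = kg of phthalo green, x2 = kg of iron-oxide red, x3 = kg of barium sulfate, x4 = kg of carbon black.
Minimise 20.57x1 + 2.05x2 + 0.96x3 + 2.49x4 with:
  71x1 + 154x2 + 10x3 + 297x4 ≥ 659   (hiding power)
  244x2 ≥ 468   (red component)
  74x1 + 27x2 ≥ 72   (yellow component)
  142x1 ≥ 78   (blue component)
  x1, x2, x3, x4 ≥ 0.
The minimum-cost mix takes nothing from barium sulfate — only phthalo green, iron-oxide red, carbon black. Binding constraints: hiding power, red component, blue component.
So phthalo green = 0.5493 kg, iron-oxide red = 1.918 kg, carbon black = 1.093 kg.
Objective = 20.57·0.5493 + 2.05·1.918 + 2.49·1.093 = 17.9526.

$17.95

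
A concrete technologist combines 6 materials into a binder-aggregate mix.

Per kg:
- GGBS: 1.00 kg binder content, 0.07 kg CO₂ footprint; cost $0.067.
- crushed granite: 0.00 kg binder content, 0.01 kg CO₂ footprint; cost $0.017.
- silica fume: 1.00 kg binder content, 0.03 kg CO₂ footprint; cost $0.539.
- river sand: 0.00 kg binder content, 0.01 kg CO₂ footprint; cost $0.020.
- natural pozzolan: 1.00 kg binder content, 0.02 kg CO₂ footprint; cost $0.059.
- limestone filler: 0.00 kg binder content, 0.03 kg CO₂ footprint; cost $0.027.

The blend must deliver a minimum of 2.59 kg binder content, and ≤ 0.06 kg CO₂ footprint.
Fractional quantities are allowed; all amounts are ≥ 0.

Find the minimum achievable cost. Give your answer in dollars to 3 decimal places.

$0.153

Set it up as a linear program. Let x1 = kg of GGBS, x2 = kg of crushed granite, x3 = kg of silica fume, x4 = kg of river sand, x5 = kg of natural pozzolan, x6 = kg of limestone filler.
Minimize 0.067x1 + 0.017x2 + 0.539x3 + 0.02x4 + 0.059x5 + 0.027x6 with:
  1x1 + 1x3 + 1x5 ≥ 2.59   (binder content)
  0.07x1 + 0.01x2 + 0.03x3 + 0.01x4 + 0.02x5 + 0.03x6 ≤ 0.06   (CO₂ footprint)
  x1, x2, x3, x4, x5, x6 ≥ 0.
The cheapest feasible vertex uses only natural pozzolan; GGBS, crushed granite, silica fume, river sand, limestone filler are not used. The binder content requirement is met with equality.
Optimal quantities: natural pozzolan = 2.59 kg.
Objective = 0.059·2.59 = 0.15281.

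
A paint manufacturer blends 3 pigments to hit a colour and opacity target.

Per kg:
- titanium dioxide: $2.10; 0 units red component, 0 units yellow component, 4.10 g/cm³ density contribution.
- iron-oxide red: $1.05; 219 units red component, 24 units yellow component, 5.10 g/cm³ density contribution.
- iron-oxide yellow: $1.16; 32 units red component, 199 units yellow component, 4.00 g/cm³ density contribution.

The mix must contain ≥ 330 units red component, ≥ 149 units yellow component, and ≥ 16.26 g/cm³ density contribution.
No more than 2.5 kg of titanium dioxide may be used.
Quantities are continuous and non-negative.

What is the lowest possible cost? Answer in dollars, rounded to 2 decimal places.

$3.48

Treat it as an LP. Let x1 = kg of titanium dioxide, x2 = kg of iron-oxide red, x3 = kg of iron-oxide yellow.
Minimize 2.1x1 + 1.05x2 + 1.16x3 with:
  219x2 + 32x3 ≥ 330   (red component)
  24x2 + 199x3 ≥ 149   (yellow component)
  4.1x1 + 5.1x2 + 4x3 ≥ 16.26   (density contribution)
  x1 ≤ 2.5
  x1, x2, x3 ≥ 0.
The cheapest feasible vertex uses only iron-oxide red, iron-oxide yellow; titanium dioxide is not used. The yellow component and density contribution requirements are met with equality.
So iron-oxide red = 2.873 kg, iron-oxide yellow = 0.4023 kg.
Hence cost = 1.05·2.873 + 1.16·0.4023 = $3.4833.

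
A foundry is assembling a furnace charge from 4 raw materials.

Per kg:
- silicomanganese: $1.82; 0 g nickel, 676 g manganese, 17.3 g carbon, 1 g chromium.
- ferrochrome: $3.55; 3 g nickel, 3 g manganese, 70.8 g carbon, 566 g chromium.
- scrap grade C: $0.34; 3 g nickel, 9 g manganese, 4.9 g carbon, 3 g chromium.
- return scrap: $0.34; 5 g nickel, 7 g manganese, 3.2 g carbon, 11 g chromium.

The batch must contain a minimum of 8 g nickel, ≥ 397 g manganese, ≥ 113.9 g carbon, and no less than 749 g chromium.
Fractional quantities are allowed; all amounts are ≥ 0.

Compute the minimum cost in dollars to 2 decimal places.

Set it up as a linear program. Let x1 = kg of silicomanganese, x2 = kg of ferrochrome, x3 = kg of scrap grade C, x4 = kg of return scrap.
min 1.82x1 + 3.55x2 + 0.34x3 + 0.34x4 s.t.:
  3x2 + 3x3 + 5x4 ≥ 8   (nickel)
  676x1 + 3x2 + 9x3 + 7x4 ≥ 397   (manganese)
  17.3x1 + 70.8x2 + 4.9x3 + 3.2x4 ≥ 113.9   (carbon)
  1x1 + 566x2 + 3x3 + 11x4 ≥ 749   (chromium)
  x1, x2, x3, x4 ≥ 0.
The cheapest feasible vertex uses only silicomanganese, ferrochrome, scrap grade C; return scrap is not used. There the nickel, manganese, carbon constraints are tight.
That vertex is x1 = 0.564, x2 = 1.382, x3 = 1.285.
Hence cost = 1.82·0.564 + 3.55·1.382 + 0.34·1.285 = $6.3695.

$6.37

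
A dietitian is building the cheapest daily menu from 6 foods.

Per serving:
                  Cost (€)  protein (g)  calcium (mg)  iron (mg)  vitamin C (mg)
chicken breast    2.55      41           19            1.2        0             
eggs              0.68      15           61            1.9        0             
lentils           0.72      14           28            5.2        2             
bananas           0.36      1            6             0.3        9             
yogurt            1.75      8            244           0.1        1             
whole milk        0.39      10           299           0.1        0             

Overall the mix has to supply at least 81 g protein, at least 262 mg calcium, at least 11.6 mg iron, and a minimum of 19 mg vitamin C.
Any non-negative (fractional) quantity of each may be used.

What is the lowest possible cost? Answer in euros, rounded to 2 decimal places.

Let x1 = servings of chicken breast, x2 = servings of eggs, x3 = servings of lentils, x4 = servings of bananas, x5 = servings of yogurt, x6 = servings of whole milk.
min 2.55x1 + 0.68x2 + 0.72x3 + 0.36x4 + 1.75x5 + 0.39x6 with:
  41x1 + 15x2 + 14x3 + 1x4 + 8x5 + 10x6 ≥ 81   (protein)
  19x1 + 61x2 + 28x3 + 6x4 + 244x5 + 299x6 ≥ 262   (calcium)
  1.2x1 + 1.9x2 + 5.2x3 + 0.3x4 + 0.1x5 + 0.1x6 ≥ 11.6   (iron)
  2x3 + 9x4 + 1x5 ≥ 19   (vitamin C)
  x1, x2, x3, x4, x5, x6 ≥ 0.
At the optimum only lentils, bananas, whole milk are positive (chicken breast, eggs, yogurt = 0). The protein, iron, vitamin C requirements are met with equality.
So lentils = 2.037 servings, bananas = 1.658 servings, whole milk = 5.082 servings.
Total cost: 0.72·2.037 + 0.36·1.658 + 0.39·5.082 = 4.0455.

€4.05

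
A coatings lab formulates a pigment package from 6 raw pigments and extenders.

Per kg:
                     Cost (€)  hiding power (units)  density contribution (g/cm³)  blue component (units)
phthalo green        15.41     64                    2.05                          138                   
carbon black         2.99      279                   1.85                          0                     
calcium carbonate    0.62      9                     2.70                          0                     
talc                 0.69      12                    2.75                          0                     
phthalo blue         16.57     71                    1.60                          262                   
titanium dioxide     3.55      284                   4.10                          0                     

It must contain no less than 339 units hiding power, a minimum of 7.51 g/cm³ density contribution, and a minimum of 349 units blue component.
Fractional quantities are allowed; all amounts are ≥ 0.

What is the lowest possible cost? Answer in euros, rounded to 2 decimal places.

Let x1 = kg of phthalo green, x2 = kg of carbon black, x3 = kg of calcium carbonate, x4 = kg of talc, x5 = kg of phthalo blue, x6 = kg of titanium dioxide.
Minimise 15.41x1 + 2.99x2 + 0.62x3 + 0.69x4 + 16.57x5 + 3.55x6 subject to:
  64x1 + 279x2 + 9x3 + 12x4 + 71x5 + 284x6 ≥ 339   (hiding power)
  2.05x1 + 1.85x2 + 2.7x3 + 2.75x4 + 1.6x5 + 4.1x6 ≥ 7.51   (density contribution)
  138x1 + 262x5 ≥ 349   (blue component)
  x1, x2, x3, x4, x5, x6 ≥ 0.
The optimal basis is {carbon black, calcium carbonate, phthalo blue}; phthalo green, talc, titanium dioxide drop out. The hiding power, density contribution, blue component requirements are met with equality.
Optimal quantities: carbon black = 0.8302 kg, calcium carbonate = 1.423 kg, phthalo blue = 1.332 kg.
Hence cost = 2.99·0.8302 + 0.62·1.423 + 16.57·1.332 = €25.4358.

€25.44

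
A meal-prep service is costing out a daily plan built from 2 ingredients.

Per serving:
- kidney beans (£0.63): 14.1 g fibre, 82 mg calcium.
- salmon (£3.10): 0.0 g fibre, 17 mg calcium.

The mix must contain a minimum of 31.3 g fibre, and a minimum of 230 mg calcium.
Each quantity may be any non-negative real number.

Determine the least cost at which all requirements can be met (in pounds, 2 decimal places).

£1.77

Let x1 = servings of kidney beans, x2 = servings of salmon.
Minimise 0.63x1 + 3.1x2 with:
  14.1x1 ≥ 31.3   (fibre)
  82x1 + 17x2 ≥ 230   (calcium)
  x1, x2 ≥ 0.
At the optimum only kidney beans is positive (salmon = 0). The calcium requirement is met with equality.
That vertex is x1 = 2.805.
Objective = 0.63·2.805 = 1.7672.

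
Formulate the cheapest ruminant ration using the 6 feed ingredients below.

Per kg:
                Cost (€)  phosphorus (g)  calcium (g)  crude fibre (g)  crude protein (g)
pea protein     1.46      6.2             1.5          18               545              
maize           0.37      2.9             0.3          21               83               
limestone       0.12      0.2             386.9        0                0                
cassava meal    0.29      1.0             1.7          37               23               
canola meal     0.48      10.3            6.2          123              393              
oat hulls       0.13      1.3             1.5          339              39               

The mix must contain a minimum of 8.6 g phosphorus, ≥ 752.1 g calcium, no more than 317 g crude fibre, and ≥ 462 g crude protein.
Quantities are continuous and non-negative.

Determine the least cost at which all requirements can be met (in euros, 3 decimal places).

€0.795

Set it up as a linear program. Let x1 = kg of pea protein, x2 = kg of maize, x3 = kg of limestone, x4 = kg of cassava meal, x5 = kg of canola meal, x6 = kg of oat hulls.
Minimize 1.46x1 + 0.37x2 + 0.12x3 + 0.29x4 + 0.48x5 + 0.13x6 with:
  6.2x1 + 2.9x2 + 0.2x3 + 1x4 + 10.3x5 + 1.3x6 ≥ 8.6   (phosphorus)
  1.5x1 + 0.3x2 + 386.9x3 + 1.7x4 + 6.2x5 + 1.5x6 ≥ 752.1   (calcium)
  18x1 + 21x2 + 37x4 + 123x5 + 339x6 ≤ 317   (crude fibre)
  545x1 + 83x2 + 23x4 + 393x5 + 39x6 ≥ 462   (crude protein)
  x1, x2, x3, x4, x5, x6 ≥ 0.
At the optimum only limestone, canola meal are positive (pea protein, maize, cassava meal, oat hulls = 0). The calcium and crude protein requirements are met with equality.
That vertex is x3 = 1.925, x5 = 1.176.
Cost = 0.12·1.925 + 0.48·1.176 = 0.79548.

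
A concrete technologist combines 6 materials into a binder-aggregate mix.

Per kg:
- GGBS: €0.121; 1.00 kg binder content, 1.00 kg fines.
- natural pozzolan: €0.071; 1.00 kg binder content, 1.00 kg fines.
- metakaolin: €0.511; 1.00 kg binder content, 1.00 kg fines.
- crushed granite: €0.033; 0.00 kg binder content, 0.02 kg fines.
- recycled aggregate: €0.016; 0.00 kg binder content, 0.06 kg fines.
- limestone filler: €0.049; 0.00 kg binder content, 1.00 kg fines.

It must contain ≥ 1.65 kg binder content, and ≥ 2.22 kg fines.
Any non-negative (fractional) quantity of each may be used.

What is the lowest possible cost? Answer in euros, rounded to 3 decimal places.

€0.145

Set it up as a linear program. Let x1 = kg of GGBS, x2 = kg of natural pozzolan, x3 = kg of metakaolin, x4 = kg of crushed granite, x5 = kg of recycled aggregate, x6 = kg of limestone filler.
Minimize 0.121x1 + 0.071x2 + 0.511x3 + 0.033x4 + 0.016x5 + 0.049x6 with:
  1x1 + 1x2 + 1x3 ≥ 1.65   (binder content)
  1x1 + 1x2 + 1x3 + 0.02x4 + 0.06x5 + 1x6 ≥ 2.22   (fines)
  x1, x2, x3, x4, x5, x6 ≥ 0.
At the optimum only natural pozzolan, limestone filler are positive (GGBS, metakaolin, crushed granite, recycled aggregate = 0). The binder content and fines requirements are met with equality.
That vertex is x2 = 1.65, x6 = 0.57.
Hence cost = 0.071·1.65 + 0.049·0.57 = €0.14508.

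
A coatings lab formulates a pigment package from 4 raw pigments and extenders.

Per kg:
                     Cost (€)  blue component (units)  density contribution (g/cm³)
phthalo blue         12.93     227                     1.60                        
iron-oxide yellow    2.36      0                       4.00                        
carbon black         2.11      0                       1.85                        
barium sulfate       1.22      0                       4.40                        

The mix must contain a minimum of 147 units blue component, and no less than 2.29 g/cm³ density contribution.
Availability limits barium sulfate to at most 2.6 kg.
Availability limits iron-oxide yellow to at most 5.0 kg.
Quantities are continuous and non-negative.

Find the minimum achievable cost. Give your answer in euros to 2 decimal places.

€8.72

This is a linear program. Let x1 = kg of phthalo blue, x2 = kg of iron-oxide yellow, x3 = kg of carbon black, x4 = kg of barium sulfate.
min 12.93x1 + 2.36x2 + 2.11x3 + 1.22x4 subject to:
  227x1 ≥ 147   (blue component)
  1.6x1 + 4x2 + 1.85x3 + 4.4x4 ≥ 2.29   (density contribution)
  x4 ≤ 2.6
  x2 ≤ 5
  x1, x2, x3, x4 ≥ 0.
The optimal basis is {phthalo blue, barium sulfate}; iron-oxide yellow, carbon black drop out. The blue component and density contribution requirements are met with equality.
Solving gives x1 = 0.6476, x4 = 0.285.
Total cost: 12.93·0.6476 + 1.22·0.285 = 8.7212.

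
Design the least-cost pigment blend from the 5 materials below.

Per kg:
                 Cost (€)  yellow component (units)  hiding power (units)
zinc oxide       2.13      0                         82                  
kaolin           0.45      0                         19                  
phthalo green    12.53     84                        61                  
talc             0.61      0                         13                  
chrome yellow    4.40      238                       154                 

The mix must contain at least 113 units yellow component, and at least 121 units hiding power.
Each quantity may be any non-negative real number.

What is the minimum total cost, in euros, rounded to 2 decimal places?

€3.22

Let x1 = kg of zinc oxide, x2 = kg of kaolin, x3 = kg of phthalo green, x4 = kg of talc, x5 = kg of chrome yellow.
min 2.13x1 + 0.45x2 + 12.53x3 + 0.61x4 + 4.4x5 s.t.:
  84x3 + 238x5 ≥ 113   (yellow component)
  82x1 + 19x2 + 61x3 + 13x4 + 154x5 ≥ 121   (hiding power)
  x1, x2, x3, x4, x5 ≥ 0.
The minimum-cost mix takes nothing from zinc oxide, phthalo green, talc — only kaolin, chrome yellow. There the yellow component and hiding power constraints are tight.
So kaolin = 2.52 kg, chrome yellow = 0.4748 kg.
Objective = 0.45·2.52 + 4.4·0.4748 = 3.2231.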